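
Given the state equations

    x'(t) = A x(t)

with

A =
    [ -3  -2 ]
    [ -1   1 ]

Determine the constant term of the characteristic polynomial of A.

For a 2×2 matrix, det(sI - A) = s^2 - (tr A)s + det A.
tr A = -2, det A = -5.
So p(s) = s^2 + 2s - 5.
The constant term is -5.

-5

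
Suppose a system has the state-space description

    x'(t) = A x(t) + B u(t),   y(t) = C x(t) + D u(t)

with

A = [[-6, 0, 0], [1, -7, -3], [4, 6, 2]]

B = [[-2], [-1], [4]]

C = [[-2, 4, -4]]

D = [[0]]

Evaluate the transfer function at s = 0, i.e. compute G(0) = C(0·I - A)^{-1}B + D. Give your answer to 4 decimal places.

G(0) = C(-A)^{-1}B + D = -C A^{-1} B + D.
det A = -24, so A^{-1} = (1/-24)·adj(A) = [[-1/6, 0, 0], [7/12, 1/2, 3/4], [-17/12, -3/2, -7/4]]
A^{-1} B = [1/3, 4/3, -8/3]^T
C A^{-1} B = 46/3
G(0) = D - C A^{-1} B = 0 - (46/3) = -46/3 ≈ -15.3333

-15.3333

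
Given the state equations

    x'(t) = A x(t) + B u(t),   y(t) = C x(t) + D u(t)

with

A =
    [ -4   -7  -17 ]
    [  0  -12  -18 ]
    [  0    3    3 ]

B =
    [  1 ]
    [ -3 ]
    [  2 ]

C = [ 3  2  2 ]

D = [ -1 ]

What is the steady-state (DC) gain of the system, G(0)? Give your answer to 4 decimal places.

-4.3333

G(0) = C(-A)^{-1}B + D = -C A^{-1} B + D.
det A = -72, so A^{-1} = (1/-72)·adj(A) = [[-1/4, 5/12, 13/12], [0, 1/6, 1], [0, -1/6, -2/3]]
A^{-1} B = [2/3, 3/2, -5/6]^T
C A^{-1} B = 10/3
G(0) = D - C A^{-1} B = -1 - (10/3) = -13/3 ≈ -4.3333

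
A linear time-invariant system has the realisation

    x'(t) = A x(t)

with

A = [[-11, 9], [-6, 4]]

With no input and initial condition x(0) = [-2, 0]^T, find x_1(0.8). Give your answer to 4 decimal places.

det(sI - A) = s^2 - (tr A)s + det A, with tr A = (-11) + 4 = -7 and det A = (-11)·4 - 9·(-6) = -44 - (-54) = 10.
So p(s) = det(sI - A) = s^2 + 7s + 10.
Factor s^2 + 7s + 10: two numbers with sum -7 and product 10 are -2 and -5, so s^2 + 7s + 10 = (s + 2)(s + 5).
Hence p(s) = (s + 2) (s + 5), with roots -5, -2.
The eigenvalues -5, -2 are distinct and real, so A is diagonalisable and x(t) = e^{At} x(0) = V diag(e^{λ_i t}) V^{-1} x(0), where the columns of V are the eigenvectors.
λ = -5: A - (-5)I = [[-6, 9], [-6, 9]]. Row 1 gives (-6)·v1 + 9·v2 = 0, so take v_1 = [3, 2]^T.
λ = -2: A - (-2)I = [[-9, 9], [-6, 6]]. Row 1 gives (-9)·v1 + 9·v2 = 0, so take v_2 = [-1, -1]^T.
V = [v_1 v_2] = [[3, -1], [2, -1]] has det V = -1, so V^{-1} = adj(V)/det V = [[1, -1], [2, -3]].
Modal coordinates z(0) = V^{-1} x(0): 1·(-2) + (-1)·0 = -2; 2·(-2) + (-3)·0 = -4; so z(0) = [-2, -4]^T.
x_1(t) = Σ_i (v_i)_1 · z_i(0) · e^{λ_i t} (row 1 of V times the modal terms).
x_1(0.8) = 3·(-2)·e^{-5·0.8} + (-1)·(-4)·e^{-2·0.8} = (-6)·0.018316 + 4·0.201897 = 0.6977.

0.6977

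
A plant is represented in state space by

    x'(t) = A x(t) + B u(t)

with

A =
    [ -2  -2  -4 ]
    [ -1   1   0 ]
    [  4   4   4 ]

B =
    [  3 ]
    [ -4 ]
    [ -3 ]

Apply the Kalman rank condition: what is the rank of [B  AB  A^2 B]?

AB = [[14], [-7], [-16]]
A^2B = [[50], [-21], [-36]]
Controllability matrix C = [B  AB  A^2B] = [[3, 14, 50], [-4, -7, -21], [-3, -16, -36]]
det(C) = 3·((-7)·(-36) - (-21)·(-16)) - 14·((-4)·(-36) - (-21)·(-3)) + 50·((-4)·(-16) - (-7)·(-3)) = 3·(-84) - 14·81 + 50·43 = 764 ≠ 0, so rank(C) = 3.
rank(C) = 3 = n, so the pair (A, B) is completely controllable.

3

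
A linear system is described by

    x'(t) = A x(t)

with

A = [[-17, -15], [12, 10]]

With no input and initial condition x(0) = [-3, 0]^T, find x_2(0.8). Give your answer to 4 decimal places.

-2.2030

det(sI - A) = s^2 - (tr A)s + det A, with tr A = (-17) + 10 = -7 and det A = (-17)·10 - (-15)·12 = -170 - (-180) = 10.
So p(s) = det(sI - A) = s^2 + 7s + 10.
Factor s^2 + 7s + 10: two numbers with sum -7 and product 10 are -2 and -5, so s^2 + 7s + 10 = (s + 2)(s + 5).
Hence p(s) = (s + 2) (s + 5), with roots -5, -2.
The eigenvalues -5, -2 are distinct and real, so A is diagonalisable and x(t) = e^{At} x(0) = V diag(e^{λ_i t}) V^{-1} x(0), where the columns of V are the eigenvectors.
λ = -5: A - (-5)I = [[-12, -15], [12, 15]]. Row 1 gives (-12)·v1 + (-15)·v2 = 0, so take v_1 = [5, -4]^T.
λ = -2: A - (-2)I = [[-15, -15], [12, 12]]. Row 1 gives (-15)·v1 + (-15)·v2 = 0, so take v_2 = [1, -1]^T.
V = [v_1 v_2] = [[5, 1], [-4, -1]] has det V = -1, so V^{-1} = adj(V)/det V = [[1, 1], [-4, -5]].
Modal coordinates z(0) = V^{-1} x(0): 1·(-3) + 1·0 = -3; (-4)·(-3) + (-5)·0 = 12; so z(0) = [-3, 12]^T.
x_2(t) = Σ_i (v_i)_2 · z_i(0) · e^{λ_i t} (row 2 of V times the modal terms).
x_2(0.8) = (-4)·(-3)·e^{-5·0.8} + (-1)·12·e^{-2·0.8} = 12·0.018316 + (-12)·0.201897 = -2.2030.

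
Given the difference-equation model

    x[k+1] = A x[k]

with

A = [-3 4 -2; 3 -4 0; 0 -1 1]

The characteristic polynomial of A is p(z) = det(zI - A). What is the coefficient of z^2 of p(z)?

Expand det(zI - A) for the 3×3 matrix.
p(z) = z^3 + 6z^2 - 7z - 6.
(Check: constant term = det(-A) = (-1)^3 det A = -6; coefficient of z^2 = -tr A = 6.)
The coefficient of z^2 is 6.

6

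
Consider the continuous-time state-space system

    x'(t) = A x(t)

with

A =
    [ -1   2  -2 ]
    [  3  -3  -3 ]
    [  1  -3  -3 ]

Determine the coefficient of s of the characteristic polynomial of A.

2

Expand det(sI - A) for the 3×3 matrix.
p(s) = s^3 + 7s^2 + 2s - 24.
(Check: constant term = det(-A) = (-1)^3 det A = -24; coefficient of s^2 = -tr A = 7.)
The coefficient of s is 2.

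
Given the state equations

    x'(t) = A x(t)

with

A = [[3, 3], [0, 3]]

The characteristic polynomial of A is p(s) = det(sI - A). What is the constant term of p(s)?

9

For a 2×2 matrix, det(sI - A) = s^2 - (tr A)s + det A.
tr A = 6, det A = 9.
So p(s) = s^2 - 6s + 9.
The constant term is 9.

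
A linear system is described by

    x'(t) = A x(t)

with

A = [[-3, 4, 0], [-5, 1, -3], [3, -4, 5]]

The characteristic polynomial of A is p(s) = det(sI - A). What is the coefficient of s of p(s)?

-5

Expand det(sI - A) for the 3×3 matrix.
p(s) = s^3 - 3s^2 - 5s - 85.
(Check: constant term = det(-A) = (-1)^3 det A = -85; coefficient of s^2 = -tr A = -3.)
The coefficient of s is -5.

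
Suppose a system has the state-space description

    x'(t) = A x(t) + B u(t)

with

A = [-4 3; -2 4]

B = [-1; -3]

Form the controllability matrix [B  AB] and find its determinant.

-5

AB = [[-5], [-10]]
Controllability matrix C = [B  AB] = [[-1, -5], [-3, -10]]
det(C) = (-1)·(-10) - (-5)·(-3) = 10 - 15 = -5
Since det(C) ≠ 0, rank(C) = 2 and the system is completely controllable.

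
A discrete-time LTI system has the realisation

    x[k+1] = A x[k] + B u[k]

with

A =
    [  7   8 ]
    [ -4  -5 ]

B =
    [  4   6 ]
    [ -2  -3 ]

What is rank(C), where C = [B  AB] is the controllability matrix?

1

AB = [[12, 18], [-6, -9]]
Controllability matrix C = [B  AB] = [[4, 6, 12, 18], [-2, -3, -6, -9]]
Every column of C is a scalar multiple of column 1 = [4, -2] (multipliers 1, 3/2, 3, 9/2), so the columns span a one-dimensional space.
C ≠ 0, hence rank(C) = 1.
rank(C) = 1 < n = 2, so the pair (A, B) is not completely controllable.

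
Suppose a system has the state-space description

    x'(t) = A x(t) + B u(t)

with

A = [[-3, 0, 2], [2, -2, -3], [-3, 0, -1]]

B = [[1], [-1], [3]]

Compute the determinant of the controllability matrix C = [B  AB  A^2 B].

AB = [[3], [-5], [-6]]
A^2B = [[-21], [34], [-3]]
Controllability matrix C = [B  AB  A^2B] = [[1, 3, -21], [-1, -5, 34], [3, -6, -3]]
Expanding along the first row, det(C) = 1·((-5)·(-3) - 34·(-6)) - 3·((-1)·(-3) - 34·3) + (-21)·((-1)·(-6) - (-5)·3) = 1·219 - 3·(-99) + (-21)·21 = 75
Since det(C) ≠ 0, rank(C) = 3 and the system is completely controllable.

75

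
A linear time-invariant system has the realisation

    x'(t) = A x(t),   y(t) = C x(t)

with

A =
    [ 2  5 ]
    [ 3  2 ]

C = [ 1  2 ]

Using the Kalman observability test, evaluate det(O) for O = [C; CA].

CA = [[8, 9]]
Observability matrix O = [C; CA] = [[1, 2], [8, 9]]
det(O) = 1·9 - 2·8 = 9 - 16 = -7
Since det(O) ≠ 0, rank(O) = 2 and the system is completely observable.

-7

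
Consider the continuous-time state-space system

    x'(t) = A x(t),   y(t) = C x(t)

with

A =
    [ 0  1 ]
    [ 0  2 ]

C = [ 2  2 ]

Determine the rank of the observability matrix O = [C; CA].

CA = [[0, 6]]
Observability matrix O = [C; CA] = [[2, 2], [0, 6]]
det(O) = 2·6 - 2·0 = 12 - 0 = 12 ≠ 0, so rank(O) = 2.
rank(O) = 2 = n, so the pair (A, C) is completely observable.

2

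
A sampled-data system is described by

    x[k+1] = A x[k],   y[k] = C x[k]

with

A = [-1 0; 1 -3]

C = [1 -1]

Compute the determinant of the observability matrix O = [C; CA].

1

CA = [[-2, 3]]
Observability matrix O = [C; CA] = [[1, -1], [-2, 3]]
det(O) = 1·3 - (-1)·(-2) = 3 - 2 = 1
Since det(O) ≠ 0, rank(O) = 2 and the system is completely observable.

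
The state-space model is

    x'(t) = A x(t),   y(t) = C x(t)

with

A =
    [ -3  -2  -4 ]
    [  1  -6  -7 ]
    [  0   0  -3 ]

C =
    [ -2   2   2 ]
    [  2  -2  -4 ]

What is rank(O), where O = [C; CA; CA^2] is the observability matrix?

2

CA = [[8, -8, -12], [-8, 8, 18]]
CA^2 = [[-32, 32, 60], [32, -32, -78]]
Observability matrix O = [C; CA; CA^2] = [[-2, 2, 2], [2, -2, -4], [8, -8, -12], [-8, 8, 18], [-32, 32, 60], [32, -32, -78]]
The columns c1, c2, c3 of O are linearly dependent: c1 + c2 = 0 (check each entry), so rank(O) ≤ 2.
The 2×2 minor from rows 1, 2, columns 1, 3 is (-2)·(-4) - 2·2 = 8 - 4 = 4 ≠ 0, so rank(O) = 2.
rank(O) = 2 < n = 3, so the pair (A, C) is not completely observable.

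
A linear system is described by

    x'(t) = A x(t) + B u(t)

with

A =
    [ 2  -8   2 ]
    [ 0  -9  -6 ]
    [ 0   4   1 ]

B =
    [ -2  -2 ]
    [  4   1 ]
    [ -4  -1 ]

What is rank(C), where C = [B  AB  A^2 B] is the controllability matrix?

2

AB = [[-44, -14], [-12, -3], [12, 3]]
A^2B = [[32, 2], [36, 9], [-36, -9]]
Controllability matrix C = [B  AB  A^2B] = [[-2, -2, -44, -14, 32, 2], [4, 1, -12, -3, 36, 9], [-4, -1, 12, 3, -36, -9]]
The rows r1, r2, r3 of C are linearly dependent: r2 + r3 = 0 (check each entry), so rank(C) ≤ 2.
The 2×2 minor from rows 1, 2, columns 1, 2 is (-2)·1 - (-2)·4 = -2 - (-8) = 6 ≠ 0, so rank(C) = 2.
rank(C) = 2 < n = 3, so the pair (A, B) is not completely controllable.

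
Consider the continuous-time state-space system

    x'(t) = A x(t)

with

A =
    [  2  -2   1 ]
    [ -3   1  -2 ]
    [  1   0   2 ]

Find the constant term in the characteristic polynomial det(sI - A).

Expand det(sI - A) for the 3×3 matrix.
p(s) = s^3 - 5s^2 + s + 5.
(Check: constant term = det(-A) = (-1)^3 det A = 5; coefficient of s^2 = -tr A = -5.)
The constant term is 5.

5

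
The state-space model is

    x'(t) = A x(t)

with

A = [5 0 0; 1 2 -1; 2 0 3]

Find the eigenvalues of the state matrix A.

2, 3, 5

det(sI - A) = s^3 - (tr A)s^2 + (M11 + M22 + M33)s - det A, where Mii is the 2×2 principal minor of A obtained by deleting row i and column i.
tr A = 5 + 2 + 3 = 10; M11 = 2·3 - (-1)·0 = 6 - 0 = 6; M22 = 5·3 - 0·2 = 15 - 0 = 15; M33 = 5·2 - 0·1 = 10 - 0 = 10; sum of minors = 31.
det A = 5·(2·3 - (-1)·0) - 0·(1·3 - (-1)·2) + 0·(1·0 - 2·2) = 5·6 - 0·5 + 0·(-4) = 30.
So p(s) = det(sI - A) = s^3 - 10s^2 + 31s - 30.
Rational-root test: any integer root divides -30. Testing small divisors, s = 2 works: p(2) = 8 + (-40) + 62 + (-30) = 0, so (s - 2) is a factor.
Dividing, p(s) = (s - 2)(s^2 - 8s + 15).
Factor s^2 - 8s + 15: two numbers with sum 8 and product 15 are 5 and 3, so s^2 - 8s + 15 = (s - 5)(s - 3).
Hence p(s) = (s - 5) (s - 3) (s - 2), with roots 2, 3, 5.
At least one eigenvalue has non-negative real part, so the system is not asymptotically stable.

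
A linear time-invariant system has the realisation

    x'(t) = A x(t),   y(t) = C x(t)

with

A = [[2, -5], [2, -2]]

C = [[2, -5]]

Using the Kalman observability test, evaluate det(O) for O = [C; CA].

-30

CA = [[-6, 0]]
Observability matrix O = [C; CA] = [[2, -5], [-6, 0]]
det(O) = 2·0 - (-5)·(-6) = 0 - 30 = -30
Since det(O) ≠ 0, rank(O) = 2 and the system is completely observable.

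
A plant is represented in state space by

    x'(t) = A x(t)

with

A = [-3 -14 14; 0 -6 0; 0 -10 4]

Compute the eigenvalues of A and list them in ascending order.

-6, -3, 4

det(sI - A) = s^3 - (tr A)s^2 + (M11 + M22 + M33)s - det A, where Mii is the 2×2 principal minor of A obtained by deleting row i and column i.
tr A = (-3) + (-6) + 4 = -5; M11 = (-6)·4 - 0·(-10) = -24 - 0 = -24; M22 = (-3)·4 - 14·0 = -12 - 0 = -12; M33 = (-3)·(-6) - (-14)·0 = 18 - 0 = 18; sum of minors = -18.
det A = (-3)·((-6)·4 - 0·(-10)) - (-14)·(0·4 - 0·0) + 14·(0·(-10) - (-6)·0) = (-3)·(-24) - (-14)·0 + 14·0 = 72.
So p(s) = det(sI - A) = s^3 + 5s^2 - 18s - 72.
Rational-root test: any integer root divides -72. Testing small divisors, s = -3 works: p(-3) = -27 + 45 + 54 + (-72) = 0, so (s + 3) is a factor.
Dividing, p(s) = (s + 3)(s^2 + 2s - 24).
Factor s^2 + 2s - 24: two numbers with sum -2 and product -24 are 4 and -6, so s^2 + 2s - 24 = (s - 4)(s + 6).
Hence p(s) = (s - 4) (s + 3) (s + 6), with roots -6, -3, 4.
At least one eigenvalue has non-negative real part, so the system is not asymptotically stable.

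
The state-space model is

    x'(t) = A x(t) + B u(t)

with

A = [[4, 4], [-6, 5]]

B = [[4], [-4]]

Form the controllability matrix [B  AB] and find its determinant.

AB = [[0], [-44]]
Controllability matrix C = [B  AB] = [[4, 0], [-4, -44]]
det(C) = 4·(-44) - 0·(-4) = -176 - 0 = -176
Since det(C) ≠ 0, rank(C) = 2 and the system is completely controllable.

-176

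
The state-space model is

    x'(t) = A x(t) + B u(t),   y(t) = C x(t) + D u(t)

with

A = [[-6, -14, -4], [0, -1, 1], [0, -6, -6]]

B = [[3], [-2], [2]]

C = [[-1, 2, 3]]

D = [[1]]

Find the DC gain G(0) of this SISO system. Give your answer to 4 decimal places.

1.1667

G(0) = C(-A)^{-1}B + D = -C A^{-1} B + D.
det A = -72, so A^{-1} = (1/-72)·adj(A) = [[-1/6, 5/6, 1/4], [0, -1/2, -1/12], [0, 1/2, -1/12]]
A^{-1} B = [-5/3, 5/6, -7/6]^T
C A^{-1} B = -1/6
G(0) = D - C A^{-1} B = 1 - (-1/6) = 7/6 ≈ 1.1667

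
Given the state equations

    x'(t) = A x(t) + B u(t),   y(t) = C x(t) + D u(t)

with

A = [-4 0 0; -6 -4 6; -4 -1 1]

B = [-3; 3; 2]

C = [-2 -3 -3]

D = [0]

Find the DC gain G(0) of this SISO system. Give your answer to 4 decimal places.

-51.0000

G(0) = C(-A)^{-1}B + D = -C A^{-1} B + D.
det A = -8, so A^{-1} = (1/-8)·adj(A) = [[-1/4, 0, 0], [9/4, 1/2, -3], [5/4, 1/2, -2]]
A^{-1} B = [3/4, -45/4, -25/4]^T
C A^{-1} B = 51
G(0) = D - C A^{-1} B = 0 - (51) = -51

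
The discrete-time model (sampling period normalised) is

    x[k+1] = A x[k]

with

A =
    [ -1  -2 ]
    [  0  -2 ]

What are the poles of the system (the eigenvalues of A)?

det(zI - A) = z^2 - (tr A)z + det A, with tr A = (-1) + (-2) = -3 and det A = (-1)·(-2) - (-2)·0 = 2 - 0 = 2.
So p(z) = det(zI - A) = z^2 + 3z + 2.
Factor z^2 + 3z + 2: two numbers with sum -3 and product 2 are -1 and -2, so z^2 + 3z + 2 = (z + 1)(z + 2).
Hence p(z) = (z + 1) (z + 2), with roots -2, -1.

-2, -1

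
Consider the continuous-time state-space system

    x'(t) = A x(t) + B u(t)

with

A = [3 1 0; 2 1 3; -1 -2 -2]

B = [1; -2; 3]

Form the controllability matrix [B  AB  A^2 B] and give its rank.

AB = [[1], [9], [-3]]
A^2B = [[12], [2], [-13]]
Controllability matrix C = [B  AB  A^2B] = [[1, 1, 12], [-2, 9, 2], [3, -3, -13]]
det(C) = 1·(9·(-13) - 2·(-3)) - 1·((-2)·(-13) - 2·3) + 12·((-2)·(-3) - 9·3) = 1·(-111) - 1·20 + 12·(-21) = -383 ≠ 0, so rank(C) = 3.
rank(C) = 3 = n, so the pair (A, B) is completely controllable.

3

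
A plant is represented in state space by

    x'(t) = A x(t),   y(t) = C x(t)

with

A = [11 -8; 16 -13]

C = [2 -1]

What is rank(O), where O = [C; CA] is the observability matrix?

CA = [[6, -3]]
Observability matrix O = [C; CA] = [[2, -1], [6, -3]]
Every row of O is a scalar multiple of row 1 = [2, -1] (multipliers 1, 3), so the rows span a one-dimensional space.
O ≠ 0, hence rank(O) = 1.
rank(O) = 1 < n = 2, so the pair (A, C) is not completely observable.

1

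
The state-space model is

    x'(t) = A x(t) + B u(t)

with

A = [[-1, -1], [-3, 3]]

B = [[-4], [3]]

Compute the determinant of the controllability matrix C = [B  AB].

-87

AB = [[1], [21]]
Controllability matrix C = [B  AB] = [[-4, 1], [3, 21]]
det(C) = (-4)·21 - 1·3 = -84 - 3 = -87
Since det(C) ≠ 0, rank(C) = 2 and the system is completely controllable.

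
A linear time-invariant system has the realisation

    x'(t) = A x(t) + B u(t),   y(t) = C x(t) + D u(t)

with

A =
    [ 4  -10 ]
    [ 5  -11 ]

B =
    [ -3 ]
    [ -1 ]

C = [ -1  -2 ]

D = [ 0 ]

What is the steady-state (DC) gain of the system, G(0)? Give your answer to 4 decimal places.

7.5000

G(0) = C(-A)^{-1}B + D = -C A^{-1} B + D.
det A = 6, so A^{-1} = (1/6)·adj(A) = [[-11/6, 5/3], [-5/6, 2/3]]
A^{-1} B = [23/6, 11/6]^T
C A^{-1} B = -15/2
G(0) = D - C A^{-1} B = 0 - (-15/2) = 15/2 ≈ 7.5000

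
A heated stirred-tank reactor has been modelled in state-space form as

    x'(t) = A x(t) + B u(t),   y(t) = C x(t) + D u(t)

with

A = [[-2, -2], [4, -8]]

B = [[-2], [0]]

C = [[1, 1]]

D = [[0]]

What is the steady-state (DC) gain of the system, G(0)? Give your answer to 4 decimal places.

G(0) = C(-A)^{-1}B + D = -C A^{-1} B + D.
det A = 24, so A^{-1} = (1/24)·adj(A) = [[-1/3, 1/12], [-1/6, -1/12]]
A^{-1} B = [2/3, 1/3]^T
C A^{-1} B = 1
G(0) = D - C A^{-1} B = 0 - (1) = -1

-1.0000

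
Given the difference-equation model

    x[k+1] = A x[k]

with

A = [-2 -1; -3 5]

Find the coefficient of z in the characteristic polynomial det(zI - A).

-3

For a 2×2 matrix, det(zI - A) = z^2 - (tr A)z + det A.
tr A = 3, det A = -13.
So p(z) = z^2 - 3z - 13.
The coefficient of z is -3.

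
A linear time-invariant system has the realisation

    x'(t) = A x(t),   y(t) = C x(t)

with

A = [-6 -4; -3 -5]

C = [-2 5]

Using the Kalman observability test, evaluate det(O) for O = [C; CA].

49

CA = [[-3, -17]]
Observability matrix O = [C; CA] = [[-2, 5], [-3, -17]]
det(O) = (-2)·(-17) - 5·(-3) = 34 - (-15) = 49
Since det(O) ≠ 0, rank(O) = 2 and the system is completely observable.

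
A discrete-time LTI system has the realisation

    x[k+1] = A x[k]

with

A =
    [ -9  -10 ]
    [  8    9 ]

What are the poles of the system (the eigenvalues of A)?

det(zI - A) = z^2 - (tr A)z + det A, with tr A = (-9) + 9 = 0 and det A = (-9)·9 - (-10)·8 = -81 - (-80) = -1.
So p(z) = det(zI - A) = z^2 - 1.
Factor z^2 - 1: two numbers with sum 0 and product -1 are 1 and -1, so z^2 - 1 = (z - 1)(z + 1).
Hence p(z) = (z - 1) (z + 1), with roots -1, 1.

-1, 1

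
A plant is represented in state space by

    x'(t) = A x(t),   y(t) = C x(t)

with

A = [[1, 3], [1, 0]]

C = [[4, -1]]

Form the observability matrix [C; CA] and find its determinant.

CA = [[3, 12]]
Observability matrix O = [C; CA] = [[4, -1], [3, 12]]
det(O) = 4·12 - (-1)·3 = 48 - (-3) = 51
Since det(O) ≠ 0, rank(O) = 2 and the system is completely observable.

51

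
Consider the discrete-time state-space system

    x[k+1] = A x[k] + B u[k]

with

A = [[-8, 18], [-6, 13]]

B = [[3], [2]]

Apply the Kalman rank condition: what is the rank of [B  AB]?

1

AB = [[12], [8]]
Controllability matrix C = [B  AB] = [[3, 12], [2, 8]]
Every column of C is a scalar multiple of column 1 = [3, 2] (multipliers 1, 4), so the columns span a one-dimensional space.
C ≠ 0, hence rank(C) = 1.
rank(C) = 1 < n = 2, so the pair (A, B) is not completely controllable.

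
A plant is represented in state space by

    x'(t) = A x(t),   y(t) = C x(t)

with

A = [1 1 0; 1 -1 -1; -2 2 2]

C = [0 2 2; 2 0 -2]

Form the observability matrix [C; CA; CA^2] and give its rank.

3

CA = [[-2, 2, 2], [6, -2, -4]]
CA^2 = [[-4, 0, 2], [12, 0, -6]]
Observability matrix O = [C; CA; CA^2] = [[0, 2, 2], [2, 0, -2], [-2, 2, 2], [6, -2, -4], [-4, 0, 2], [12, 0, -6]]
Take the 3×3 submatrix of O formed by rows 1, 2, 3: [[0, 2, 2], [2, 0, -2], [-2, 2, 2]]. Its determinant is 0·(0·2 - (-2)·2) - 2·(2·2 - (-2)·(-2)) + 2·(2·2 - 0·(-2)) = 0·4 - 2·0 + 2·4 = 8 ≠ 0.
So rank(O) ≥ 3; since O has 3 columns, rank(O) = 3.
rank(O) = 3 = n, so the pair (A, C) is completely observable.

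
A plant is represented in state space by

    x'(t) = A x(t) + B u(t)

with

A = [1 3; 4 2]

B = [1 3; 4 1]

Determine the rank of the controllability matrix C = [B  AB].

2

AB = [[13, 6], [12, 14]]
Controllability matrix C = [B  AB] = [[1, 3, 13, 6], [4, 1, 12, 14]]
Take the 2×2 submatrix of C formed by columns 1, 2: [[1, 3], [4, 1]]. Its determinant is 1·1 - 3·4 = 1 - 12 = -11 ≠ 0.
So rank(C) ≥ 2; since C has 2 rows, rank(C) = 2.
rank(C) = 2 = n, so the pair (A, B) is completely controllable.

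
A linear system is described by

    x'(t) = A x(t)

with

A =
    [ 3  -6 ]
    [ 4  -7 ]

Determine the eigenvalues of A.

det(sI - A) = s^2 - (tr A)s + det A, with tr A = 3 + (-7) = -4 and det A = 3·(-7) - (-6)·4 = -21 - (-24) = 3.
So p(s) = det(sI - A) = s^2 + 4s + 3.
Factor s^2 + 4s + 3: two numbers with sum -4 and product 3 are -1 and -3, so s^2 + 4s + 3 = (s + 1)(s + 3).
Hence p(s) = (s + 1) (s + 3), with roots -3, -1.
All eigenvalues have negative real part, so the system is asymptotically stable.

-3, -1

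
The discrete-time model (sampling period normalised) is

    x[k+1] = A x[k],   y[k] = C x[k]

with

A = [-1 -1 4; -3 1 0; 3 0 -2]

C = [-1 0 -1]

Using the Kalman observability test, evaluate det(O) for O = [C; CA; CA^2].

CA = [[-2, 1, -2]]
CA^2 = [[-7, 3, -4]]
Observability matrix O = [C; CA; CA^2] = [[-1, 0, -1], [-2, 1, -2], [-7, 3, -4]]
Expanding along the first row, det(O) = (-1)·(1·(-4) - (-2)·3) - 0·((-2)·(-4) - (-2)·(-7)) + (-1)·((-2)·3 - 1·(-7)) = (-1)·2 - 0·(-6) + (-1)·1 = -3
Since det(O) ≠ 0, rank(O) = 3 and the system is completely observable.

-3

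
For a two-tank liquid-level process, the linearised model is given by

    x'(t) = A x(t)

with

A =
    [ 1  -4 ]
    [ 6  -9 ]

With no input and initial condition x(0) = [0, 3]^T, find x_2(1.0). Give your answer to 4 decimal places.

-0.2381

det(sI - A) = s^2 - (tr A)s + det A, with tr A = 1 + (-9) = -8 and det A = 1·(-9) - (-4)·6 = -9 - (-24) = 15.
So p(s) = det(sI - A) = s^2 + 8s + 15.
Factor s^2 + 8s + 15: two numbers with sum -8 and product 15 are -3 and -5, so s^2 + 8s + 15 = (s + 3)(s + 5).
Hence p(s) = (s + 3) (s + 5), with roots -5, -3.
The eigenvalues -5, -3 are distinct and real, so A is diagonalisable and x(t) = e^{At} x(0) = V diag(e^{λ_i t}) V^{-1} x(0), where the columns of V are the eigenvectors.
λ = -5: A - (-5)I = [[6, -4], [6, -4]]. Row 1 gives 6·v1 + (-4)·v2 = 0, so take v_1 = [-2, -3]^T.
λ = -3: A - (-3)I = [[4, -4], [6, -6]]. Row 1 gives 4·v1 + (-4)·v2 = 0, so take v_2 = [-1, -1]^T.
V = [v_1 v_2] = [[-2, -1], [-3, -1]] has det V = -1, so V^{-1} = adj(V)/det V = [[1, -1], [-3, 2]].
Modal coordinates z(0) = V^{-1} x(0): 1·0 + (-1)·3 = -3; (-3)·0 + 2·3 = 6; so z(0) = [-3, 6]^T.
x_2(t) = Σ_i (v_i)_2 · z_i(0) · e^{λ_i t} (row 2 of V times the modal terms).
x_2(1.0) = (-3)·(-3)·e^{-5·1.0} + (-1)·6·e^{-3·1.0} = 9·0.006738 + (-6)·0.049787 = -0.2381.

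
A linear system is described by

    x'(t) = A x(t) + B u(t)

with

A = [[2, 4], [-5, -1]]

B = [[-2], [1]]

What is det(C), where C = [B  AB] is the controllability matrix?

-18

AB = [[0], [9]]
Controllability matrix C = [B  AB] = [[-2, 0], [1, 9]]
det(C) = (-2)·9 - 0·1 = -18 - 0 = -18
Since det(C) ≠ 0, rank(C) = 2 and the system is completely controllable.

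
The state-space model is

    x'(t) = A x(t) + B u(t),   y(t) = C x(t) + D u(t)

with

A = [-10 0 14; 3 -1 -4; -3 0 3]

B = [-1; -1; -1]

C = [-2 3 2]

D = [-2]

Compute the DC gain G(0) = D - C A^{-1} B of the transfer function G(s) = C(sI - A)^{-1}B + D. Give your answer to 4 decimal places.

-5.5833

G(0) = C(-A)^{-1}B + D = -C A^{-1} B + D.
det A = -12, so A^{-1} = (1/-12)·adj(A) = [[1/4, 0, -7/6], [-1/4, -1, -1/6], [1/4, 0, -5/6]]
A^{-1} B = [11/12, 17/12, 7/12]^T
C A^{-1} B = 43/12
G(0) = D - C A^{-1} B = -2 - (43/12) = -67/12 ≈ -5.5833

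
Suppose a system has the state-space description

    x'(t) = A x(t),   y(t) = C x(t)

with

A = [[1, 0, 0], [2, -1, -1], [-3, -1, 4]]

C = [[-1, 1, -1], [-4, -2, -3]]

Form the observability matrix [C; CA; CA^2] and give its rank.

3

CA = [[4, 0, -5], [1, 5, -10]]
CA^2 = [[19, 5, -20], [41, 5, -45]]
Observability matrix O = [C; CA; CA^2] = [[-1, 1, -1], [-4, -2, -3], [4, 0, -5], [1, 5, -10], [19, 5, -20], [41, 5, -45]]
Take the 3×3 submatrix of O formed by rows 1, 2, 3: [[-1, 1, -1], [-4, -2, -3], [4, 0, -5]]. Its determinant is (-1)·((-2)·(-5) - (-3)·0) - 1·((-4)·(-5) - (-3)·4) + (-1)·((-4)·0 - (-2)·4) = (-1)·10 - 1·32 + (-1)·8 = -50 ≠ 0.
So rank(O) ≥ 3; since O has 3 columns, rank(O) = 3.
rank(O) = 3 = n, so the pair (A, C) is completely observable.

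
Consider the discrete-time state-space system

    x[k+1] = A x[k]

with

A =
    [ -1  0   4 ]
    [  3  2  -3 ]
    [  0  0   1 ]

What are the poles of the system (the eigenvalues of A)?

det(zI - A) = z^3 - (tr A)z^2 + (M11 + M22 + M33)z - det A, where Mii is the 2×2 principal minor of A obtained by deleting row i and column i.
tr A = (-1) + 2 + 1 = 2; M11 = 2·1 - (-3)·0 = 2 - 0 = 2; M22 = (-1)·1 - 4·0 = -1 - 0 = -1; M33 = (-1)·2 - 0·3 = -2 - 0 = -2; sum of minors = -1.
det A = (-1)·(2·1 - (-3)·0) - 0·(3·1 - (-3)·0) + 4·(3·0 - 2·0) = (-1)·2 - 0·3 + 4·0 = -2.
So p(z) = det(zI - A) = z^3 - 2z^2 - z + 2.
Rational-root test: any integer root divides 2. Testing small divisors, z = -1 works: p(-1) = -1 + (-2) + 1 + 2 = 0, so (z + 1) is a factor.
Dividing, p(z) = (z + 1)(z^2 - 3z + 2).
Factor z^2 - 3z + 2: two numbers with sum 3 and product 2 are 2 and 1, so z^2 - 3z + 2 = (z - 2)(z - 1).
Hence p(z) = (z - 2) (z - 1) (z + 1), with roots -1, 1, 2.

-1, 1, 2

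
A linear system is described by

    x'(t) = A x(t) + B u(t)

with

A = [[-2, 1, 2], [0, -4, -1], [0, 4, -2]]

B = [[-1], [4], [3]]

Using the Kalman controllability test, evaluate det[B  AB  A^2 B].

3589

AB = [[12], [-19], [10]]
A^2B = [[-23], [66], [-96]]
Controllability matrix C = [B  AB  A^2B] = [[-1, 12, -23], [4, -19, 66], [3, 10, -96]]
Expanding along the first row, det(C) = (-1)·((-19)·(-96) - 66·10) - 12·(4·(-96) - 66·3) + (-23)·(4·10 - (-19)·3) = (-1)·1164 - 12·(-582) + (-23)·97 = 3589
Since det(C) ≠ 0, rank(C) = 3 and the system is completely controllable.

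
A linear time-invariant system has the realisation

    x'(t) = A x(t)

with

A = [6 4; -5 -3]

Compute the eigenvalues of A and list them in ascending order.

1, 2

det(sI - A) = s^2 - (tr A)s + det A, with tr A = 6 + (-3) = 3 and det A = 6·(-3) - 4·(-5) = -18 - (-20) = 2.
So p(s) = det(sI - A) = s^2 - 3s + 2.
Factor s^2 - 3s + 2: two numbers with sum 3 and product 2 are 2 and 1, so s^2 - 3s + 2 = (s - 2)(s - 1).
Hence p(s) = (s - 2) (s - 1), with roots 1, 2.
At least one eigenvalue has non-negative real part, so the system is not asymptotically stable.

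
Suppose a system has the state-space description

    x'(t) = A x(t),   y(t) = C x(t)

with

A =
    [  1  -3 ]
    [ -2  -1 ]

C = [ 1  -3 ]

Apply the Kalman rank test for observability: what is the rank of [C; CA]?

2

CA = [[7, 0]]
Observability matrix O = [C; CA] = [[1, -3], [7, 0]]
det(O) = 1·0 - (-3)·7 = 0 - (-21) = 21 ≠ 0, so rank(O) = 2.
rank(O) = 2 = n, so the pair (A, C) is completely observable.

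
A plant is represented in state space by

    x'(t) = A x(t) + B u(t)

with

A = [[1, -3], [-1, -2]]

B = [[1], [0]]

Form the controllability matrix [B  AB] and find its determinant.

AB = [[1], [-1]]
Controllability matrix C = [B  AB] = [[1, 1], [0, -1]]
det(C) = 1·(-1) - 1·0 = -1 - 0 = -1
Since det(C) ≠ 0, rank(C) = 2 and the system is completely controllable.

-1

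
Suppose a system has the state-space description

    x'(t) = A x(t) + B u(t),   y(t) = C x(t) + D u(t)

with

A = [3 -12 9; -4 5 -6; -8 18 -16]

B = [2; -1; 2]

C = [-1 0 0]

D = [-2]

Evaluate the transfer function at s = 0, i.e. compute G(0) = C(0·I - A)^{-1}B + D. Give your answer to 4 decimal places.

G(0) = C(-A)^{-1}B + D = -C A^{-1} B + D.
det A = -12, so A^{-1} = (1/-12)·adj(A) = [[-7/3, 5/2, -9/4], [4/3, -2, 3/2], [8/3, -7/2, 11/4]]
A^{-1} B = [-35/3, 23/3, 43/3]^T
C A^{-1} B = 35/3
G(0) = D - C A^{-1} B = -2 - (35/3) = -41/3 ≈ -13.6667

-13.6667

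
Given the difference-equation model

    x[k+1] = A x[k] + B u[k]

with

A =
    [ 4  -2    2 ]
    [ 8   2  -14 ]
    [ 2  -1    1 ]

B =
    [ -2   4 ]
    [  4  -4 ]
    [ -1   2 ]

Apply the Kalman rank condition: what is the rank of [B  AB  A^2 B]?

2

AB = [[-18, 28], [6, -4], [-9, 14]]
A^2B = [[-102, 148], [-6, 20], [-51, 74]]
Controllability matrix C = [B  AB  A^2B] = [[-2, 4, -18, 28, -102, 148], [4, -4, 6, -4, -6, 20], [-1, 2, -9, 14, -51, 74]]
The rows r1, r2, r3 of C are linearly dependent: -r1 + 2·r3 = 0 (check each entry), so rank(C) ≤ 2.
The 2×2 minor from rows 1, 2, columns 1, 2 is (-2)·(-4) - 4·4 = 8 - 16 = -8 ≠ 0, so rank(C) = 2.
rank(C) = 2 < n = 3, so the pair (A, B) is not completely controllable.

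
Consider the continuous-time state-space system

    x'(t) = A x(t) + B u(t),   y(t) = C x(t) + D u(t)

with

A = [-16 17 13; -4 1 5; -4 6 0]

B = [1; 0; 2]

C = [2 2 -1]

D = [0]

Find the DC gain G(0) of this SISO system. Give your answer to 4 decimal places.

1.8000

G(0) = C(-A)^{-1}B + D = -C A^{-1} B + D.
det A = -120, so A^{-1} = (1/-120)·adj(A) = [[1/4, -13/20, -3/5], [1/6, -13/30, -7/30], [1/6, -7/30, -13/30]]
A^{-1} B = [-19/20, -3/10, -7/10]^T
C A^{-1} B = -9/5
G(0) = D - C A^{-1} B = 0 - (-9/5) = 9/5 ≈ 1.8000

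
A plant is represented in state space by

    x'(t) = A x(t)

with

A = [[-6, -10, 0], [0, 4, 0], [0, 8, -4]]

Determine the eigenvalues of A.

-6, -4, 4

det(sI - A) = s^3 - (tr A)s^2 + (M11 + M22 + M33)s - det A, where Mii is the 2×2 principal minor of A obtained by deleting row i and column i.
tr A = (-6) + 4 + (-4) = -6; M11 = 4·(-4) - 0·8 = -16 - 0 = -16; M22 = (-6)·(-4) - 0·0 = 24 - 0 = 24; M33 = (-6)·4 - (-10)·0 = -24 - 0 = -24; sum of minors = -16.
det A = (-6)·(4·(-4) - 0·8) - (-10)·(0·(-4) - 0·0) + 0·(0·8 - 4·0) = (-6)·(-16) - (-10)·0 + 0·0 = 96.
So p(s) = det(sI - A) = s^3 + 6s^2 - 16s - 96.
Rational-root test: any integer root divides -96. Testing small divisors, s = -4 works: p(-4) = -64 + 96 + 64 + (-96) = 0, so (s + 4) is a factor.
Dividing, p(s) = (s + 4)(s^2 + 2s - 24).
Factor s^2 + 2s - 24: two numbers with sum -2 and product -24 are 4 and -6, so s^2 + 2s - 24 = (s - 4)(s + 6).
Hence p(s) = (s - 4) (s + 4) (s + 6), with roots -6, -4, 4.
At least one eigenvalue has non-negative real part, so the system is not asymptotically stable.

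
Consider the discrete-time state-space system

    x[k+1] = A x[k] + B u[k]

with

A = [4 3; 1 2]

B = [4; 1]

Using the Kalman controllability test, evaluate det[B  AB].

5

AB = [[19], [6]]
Controllability matrix C = [B  AB] = [[4, 19], [1, 6]]
det(C) = 4·6 - 19·1 = 24 - 19 = 5
Since det(C) ≠ 0, rank(C) = 2 and the system is completely controllable.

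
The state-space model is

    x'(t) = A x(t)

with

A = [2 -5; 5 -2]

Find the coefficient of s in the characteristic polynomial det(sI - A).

For a 2×2 matrix, det(sI - A) = s^2 - (tr A)s + det A.
tr A = 0, det A = 21.
So p(s) = s^2 + 21.
The coefficient of s is 0.

0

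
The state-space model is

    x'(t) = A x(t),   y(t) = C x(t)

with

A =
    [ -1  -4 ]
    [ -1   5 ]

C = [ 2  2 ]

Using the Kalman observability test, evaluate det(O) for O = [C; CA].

CA = [[-4, 2]]
Observability matrix O = [C; CA] = [[2, 2], [-4, 2]]
det(O) = 2·2 - 2·(-4) = 4 - (-8) = 12
Since det(O) ≠ 0, rank(O) = 2 and the system is completely observable.

12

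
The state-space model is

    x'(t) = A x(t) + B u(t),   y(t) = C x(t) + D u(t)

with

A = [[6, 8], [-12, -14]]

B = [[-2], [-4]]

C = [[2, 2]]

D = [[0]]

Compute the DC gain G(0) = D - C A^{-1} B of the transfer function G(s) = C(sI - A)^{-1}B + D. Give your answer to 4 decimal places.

G(0) = C(-A)^{-1}B + D = -C A^{-1} B + D.
det A = 12, so A^{-1} = (1/12)·adj(A) = [[-7/6, -2/3], [1, 1/2]]
A^{-1} B = [5, -4]^T
C A^{-1} B = 2
G(0) = D - C A^{-1} B = 0 - (2) = -2

-2.0000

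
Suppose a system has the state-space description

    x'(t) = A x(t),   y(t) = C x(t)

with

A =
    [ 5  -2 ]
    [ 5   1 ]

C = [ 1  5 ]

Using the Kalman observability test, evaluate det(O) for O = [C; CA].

CA = [[30, 3]]
Observability matrix O = [C; CA] = [[1, 5], [30, 3]]
det(O) = 1·3 - 5·30 = 3 - 150 = -147
Since det(O) ≠ 0, rank(O) = 2 and the system is completely observable.

-147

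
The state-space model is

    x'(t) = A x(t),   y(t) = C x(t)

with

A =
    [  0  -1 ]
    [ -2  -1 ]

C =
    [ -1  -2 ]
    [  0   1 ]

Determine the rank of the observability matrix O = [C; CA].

CA = [[4, 3], [-2, -1]]
Observability matrix O = [C; CA] = [[-1, -2], [0, 1], [4, 3], [-2, -1]]
Take the 2×2 submatrix of O formed by rows 1, 2: [[-1, -2], [0, 1]]. Its determinant is (-1)·1 - (-2)·0 = -1 - 0 = -1 ≠ 0.
So rank(O) ≥ 2; since O has 2 columns, rank(O) = 2.
rank(O) = 2 = n, so the pair (A, C) is completely observable.

2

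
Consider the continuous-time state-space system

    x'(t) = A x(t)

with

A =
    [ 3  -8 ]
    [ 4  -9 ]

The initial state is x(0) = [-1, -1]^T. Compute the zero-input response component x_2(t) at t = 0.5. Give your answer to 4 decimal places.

det(sI - A) = s^2 - (tr A)s + det A, with tr A = 3 + (-9) = -6 and det A = 3·(-9) - (-8)·4 = -27 - (-32) = 5.
So p(s) = det(sI - A) = s^2 + 6s + 5.
Factor s^2 + 6s + 5: two numbers with sum -6 and product 5 are -1 and -5, so s^2 + 6s + 5 = (s + 1)(s + 5).
Hence p(s) = (s + 1) (s + 5), with roots -5, -1.
The eigenvalues -5, -1 are distinct and real, so A is diagonalisable and x(t) = e^{At} x(0) = V diag(e^{λ_i t}) V^{-1} x(0), where the columns of V are the eigenvectors.
λ = -5: A - (-5)I = [[8, -8], [4, -4]]. Row 1 gives 8·v1 + (-8)·v2 = 0, so take v_1 = [1, 1]^T.
λ = -1: A - (-1)I = [[4, -8], [4, -8]]. Row 1 gives 4·v1 + (-8)·v2 = 0, so take v_2 = [-2, -1]^T.
V = [v_1 v_2] = [[1, -2], [1, -1]] has det V = 1, so V^{-1} = adj(V)/det V = [[-1, 2], [-1, 1]].
Modal coordinates z(0) = V^{-1} x(0): (-1)·(-1) + 2·(-1) = -1; (-1)·(-1) + 1·(-1) = 0; so z(0) = [-1, 0]^T.
x_2(t) = Σ_i (v_i)_2 · z_i(0) · e^{λ_i t} (row 2 of V times the modal terms).
x_2(0.5) = 1·(-1)·e^{-5·0.5} + (-1)·0·e^{-1·0.5} = (-1)·0.082085 + 0·0.606531 = -0.0821.

-0.0821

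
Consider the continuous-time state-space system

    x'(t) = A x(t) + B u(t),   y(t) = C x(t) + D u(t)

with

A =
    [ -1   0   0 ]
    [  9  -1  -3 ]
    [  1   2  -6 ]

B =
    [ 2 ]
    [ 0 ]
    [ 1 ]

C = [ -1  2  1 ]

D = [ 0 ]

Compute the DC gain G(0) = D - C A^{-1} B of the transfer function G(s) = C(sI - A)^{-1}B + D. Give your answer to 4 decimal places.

G(0) = C(-A)^{-1}B + D = -C A^{-1} B + D.
det A = -12, so A^{-1} = (1/-12)·adj(A) = [[-1, 0, 0], [-17/4, -1/2, 1/4], [-19/12, -1/6, -1/12]]
A^{-1} B = [-2, -33/4, -13/4]^T
C A^{-1} B = -71/4
G(0) = D - C A^{-1} B = 0 - (-71/4) = 71/4 ≈ 17.7500

17.7500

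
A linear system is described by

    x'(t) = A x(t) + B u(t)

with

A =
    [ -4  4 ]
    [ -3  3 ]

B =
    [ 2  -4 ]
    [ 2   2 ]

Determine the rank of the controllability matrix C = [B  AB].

2

AB = [[0, 24], [0, 18]]
Controllability matrix C = [B  AB] = [[2, -4, 0, 24], [2, 2, 0, 18]]
Take the 2×2 submatrix of C formed by columns 1, 2: [[2, -4], [2, 2]]. Its determinant is 2·2 - (-4)·2 = 4 - (-8) = 12 ≠ 0.
So rank(C) ≥ 2; since C has 2 rows, rank(C) = 2.
rank(C) = 2 = n, so the pair (A, B) is completely controllable.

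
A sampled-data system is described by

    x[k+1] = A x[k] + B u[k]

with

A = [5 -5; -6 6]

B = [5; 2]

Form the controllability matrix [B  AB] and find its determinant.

-120

AB = [[15], [-18]]
Controllability matrix C = [B  AB] = [[5, 15], [2, -18]]
det(C) = 5·(-18) - 15·2 = -90 - 30 = -120
Since det(C) ≠ 0, rank(C) = 2 and the system is completely controllable.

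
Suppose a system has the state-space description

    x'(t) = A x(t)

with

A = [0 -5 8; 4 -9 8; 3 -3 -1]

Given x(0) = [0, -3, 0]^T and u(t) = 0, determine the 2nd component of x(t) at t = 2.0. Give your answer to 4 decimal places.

det(sI - A) = s^3 - (tr A)s^2 + (M11 + M22 + M33)s - det A, where Mii is the 2×2 principal minor of A obtained by deleting row i and column i.
tr A = 0 + (-9) + (-1) = -10; M11 = (-9)·(-1) - 8·(-3) = 9 - (-24) = 33; M22 = 0·(-1) - 8·3 = 0 - 24 = -24; M33 = 0·(-9) - (-5)·4 = 0 - (-20) = 20; sum of minors = 29.
det A = 0·((-9)·(-1) - 8·(-3)) - (-5)·(4·(-1) - 8·3) + 8·(4·(-3) - (-9)·3) = 0·33 - (-5)·(-28) + 8·15 = -20.
So p(s) = det(sI - A) = s^3 + 10s^2 + 29s + 20.
Rational-root test: any integer root divides 20. Testing small divisors, s = -1 works: p(-1) = -1 + 10 + (-29) + 20 = 0, so (s + 1) is a factor.
Dividing, p(s) = (s + 1)(s^2 + 9s + 20).
Factor s^2 + 9s + 20: two numbers with sum -9 and product 20 are -4 and -5, so s^2 + 9s + 20 = (s + 4)(s + 5).
Hence p(s) = (s + 1) (s + 4) (s + 5), with roots -5, -4, -1.
The eigenvalues -5, -4, -1 are distinct and real, so A is diagonalisable and x(t) = e^{At} x(0) = V diag(e^{λ_i t}) V^{-1} x(0), where the columns of V are the eigenvectors.
λ = -5: A - (-5)I = [[5, -5, 8], [4, -4, 8], [3, -3, 4]]. v must be orthogonal to every row; (row 1) × (row 2) = [-8, -8, 0], so take v_1 = [1, 1, 0]^T.
λ = -4: A - (-4)I = [[4, -5, 8], [4, -5, 8], [3, -3, 3]]. v must be orthogonal to every row; (row 1) × (row 3) = [9, 12, 3], so take v_2 = [-3, -4, -1]^T.
λ = -1: A - (-1)I = [[1, -5, 8], [4, -8, 8], [3, -3, 0]]. v must be orthogonal to every row; (row 1) × (row 2) = [24, 24, 12], so take v_3 = [2, 2, 1]^T.
V = [v_1 v_2 v_3] = [[1, -3, 2], [1, -4, 2], [0, -1, 1]] has det V = -1, so V^{-1} = adj(V)/det V = [[2, -1, -2], [1, -1, 0], [1, -1, 1]].
Modal coordinates z(0) = V^{-1} x(0): 2·0 + (-1)·(-3) + (-2)·0 = 3; 1·0 + (-1)·(-3) + 0·0 = 3; 1·0 + (-1)·(-3) + 1·0 = 3; so z(0) = [3, 3, 3]^T.
x_2(t) = Σ_i (v_i)_2 · z_i(0) · e^{λ_i t} (row 2 of V times the modal terms).
x_2(2.0) = 1·3·e^{-5·2.0} + (-4)·3·e^{-4·2.0} + 2·3·e^{-1·2.0} = 3·0.000045 + (-12)·0.000335 + 6·0.135335 = 0.8081.

0.8081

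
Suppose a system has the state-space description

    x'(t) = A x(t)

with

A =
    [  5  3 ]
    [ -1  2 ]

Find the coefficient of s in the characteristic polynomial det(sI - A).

For a 2×2 matrix, det(sI - A) = s^2 - (tr A)s + det A.
tr A = 7, det A = 13.
So p(s) = s^2 - 7s + 13.
The coefficient of s is -7.

-7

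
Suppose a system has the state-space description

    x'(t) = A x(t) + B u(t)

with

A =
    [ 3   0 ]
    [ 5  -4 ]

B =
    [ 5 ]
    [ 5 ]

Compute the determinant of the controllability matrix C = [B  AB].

AB = [[15], [5]]
Controllability matrix C = [B  AB] = [[5, 15], [5, 5]]
det(C) = 5·5 - 15·5 = 25 - 75 = -50
Since det(C) ≠ 0, rank(C) = 2 and the system is completely controllable.

-50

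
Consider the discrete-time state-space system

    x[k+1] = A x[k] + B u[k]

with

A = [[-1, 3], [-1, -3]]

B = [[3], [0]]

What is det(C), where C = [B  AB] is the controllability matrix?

AB = [[-3], [-3]]
Controllability matrix C = [B  AB] = [[3, -3], [0, -3]]
det(C) = 3·(-3) - (-3)·0 = -9 - 0 = -9
Since det(C) ≠ 0, rank(C) = 2 and the system is completely controllable.

-9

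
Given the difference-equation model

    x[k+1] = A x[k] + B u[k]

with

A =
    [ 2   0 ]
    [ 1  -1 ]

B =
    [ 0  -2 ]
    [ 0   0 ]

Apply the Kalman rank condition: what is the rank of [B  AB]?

2

AB = [[0, -4], [0, -2]]
Controllability matrix C = [B  AB] = [[0, -2, 0, -4], [0, 0, 0, -2]]
Take the 2×2 submatrix of C formed by columns 2, 4: [[-2, -4], [0, -2]]. Its determinant is (-2)·(-2) - (-4)·0 = 4 - 0 = 4 ≠ 0.
So rank(C) ≥ 2; since C has 2 rows, rank(C) = 2.
rank(C) = 2 = n, so the pair (A, B) is completely controllable.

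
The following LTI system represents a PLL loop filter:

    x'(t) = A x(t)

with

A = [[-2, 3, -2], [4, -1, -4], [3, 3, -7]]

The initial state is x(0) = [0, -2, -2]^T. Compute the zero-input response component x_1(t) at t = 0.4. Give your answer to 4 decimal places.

-0.1331

det(sI - A) = s^3 - (tr A)s^2 + (M11 + M22 + M33)s - det A, where Mii is the 2×2 principal minor of A obtained by deleting row i and column i.
tr A = (-2) + (-1) + (-7) = -10; M11 = (-1)·(-7) - (-4)·3 = 7 - (-12) = 19; M22 = (-2)·(-7) - (-2)·3 = 14 - (-6) = 20; M33 = (-2)·(-1) - 3·4 = 2 - 12 = -10; sum of minors = 29.
det A = (-2)·((-1)·(-7) - (-4)·3) - 3·(4·(-7) - (-4)·3) + (-2)·(4·3 - (-1)·3) = (-2)·19 - 3·(-16) + (-2)·15 = -20.
So p(s) = det(sI - A) = s^3 + 10s^2 + 29s + 20.
Rational-root test: any integer root divides 20. Testing small divisors, s = -1 works: p(-1) = -1 + 10 + (-29) + 20 = 0, so (s + 1) is a factor.
Dividing, p(s) = (s + 1)(s^2 + 9s + 20).
Factor s^2 + 9s + 20: two numbers with sum -9 and product 20 are -4 and -5, so s^2 + 9s + 20 = (s + 4)(s + 5).
Hence p(s) = (s + 1) (s + 4) (s + 5), with roots -5, -4, -1.
The eigenvalues -5, -4, -1 are distinct and real, so A is diagonalisable and x(t) = e^{At} x(0) = V diag(e^{λ_i t}) V^{-1} x(0), where the columns of V are the eigenvectors.
λ = -5: A - (-5)I = [[3, 3, -2], [4, 4, -4], [3, 3, -2]]. v must be orthogonal to every row; (row 1) × (row 2) = [-4, 4, 0], so take v_1 = [1, -1, 0]^T.
λ = -4: A - (-4)I = [[2, 3, -2], [4, 3, -4], [3, 3, -3]]. v must be orthogonal to every row; (row 1) × (row 2) = [-6, 0, -6], so take v_2 = [-1, 0, -1]^T.
λ = -1: A - (-1)I = [[-1, 3, -2], [4, 0, -4], [3, 3, -6]]. v must be orthogonal to every row; (row 1) × (row 2) = [-12, -12, -12], so take v_3 = [-1, -1, -1]^T.
V = [v_1 v_2 v_3] = [[1, -1, -1], [-1, 0, -1], [0, -1, -1]] has det V = -1, so V^{-1} = adj(V)/det V = [[1, 0, -1], [1, 1, -2], [-1, -1, 1]].
Modal coordinates z(0) = V^{-1} x(0): 1·0 + 0·(-2) + (-1)·(-2) = 2; 1·0 + 1·(-2) + (-2)·(-2) = 2; (-1)·0 + (-1)·(-2) + 1·(-2) = 0; so z(0) = [2, 2, 0]^T.
x_1(t) = Σ_i (v_i)_1 · z_i(0) · e^{λ_i t} (row 1 of V times the modal terms).
x_1(0.4) = 1·2·e^{-5·0.4} + (-1)·2·e^{-4·0.4} + (-1)·0·e^{-1·0.4} = 2·0.135335 + (-2)·0.201897 + 0·0.670320 = -0.1331.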